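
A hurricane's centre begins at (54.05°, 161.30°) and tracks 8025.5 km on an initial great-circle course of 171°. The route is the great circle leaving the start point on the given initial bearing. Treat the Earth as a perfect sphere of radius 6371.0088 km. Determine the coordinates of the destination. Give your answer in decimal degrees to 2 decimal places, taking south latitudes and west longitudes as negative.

The arc subtends δ = 8025.5/6371.0088 = 1.259691 rad at the centre.
Start latitude φ₁ = 0.943350 rad; initial bearing θ = 2.984513 rad.
sin φ₂ = sin φ₁ cos δ + cos φ₁ sin δ cos θ = (0.809530)(0.306111) + (0.587079)(0.951996)(-0.987688) = -0.304209
φ₂ = asin(-0.304209) = -0.309108 rad = -17.71°.
Δλ = atan2( sin θ sin δ cos φ₁ , cos δ − sin φ₁ sin φ₂ ) = atan2(0.087431, 0.552378) = 0.156978 rad = 8.99°.
λ₂ = 161.30° + 8.99° = 170.29°.

latitude -17.71°, longitude 170.29°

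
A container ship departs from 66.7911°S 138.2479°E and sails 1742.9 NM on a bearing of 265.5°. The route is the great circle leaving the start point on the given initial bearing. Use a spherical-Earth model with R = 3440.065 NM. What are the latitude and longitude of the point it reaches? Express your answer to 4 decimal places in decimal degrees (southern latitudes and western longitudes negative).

The arc subtends δ = 1742.9/3440.065 = 0.506647 rad at the centre.
With φ₁ = -66.7911° = -1.165725 rad and θ = 265.5° = 4.633849 rad:
Destination latitude: φ₂ = arcsin( sin φ₁ cos δ + cos φ₁ sin δ cos θ ) = arcsin(-0.818620) = -54.9469°.
Then Δλ = atan2(-0.190640, 0.122004) = -1.001505 rad, from sin θ sin δ cos φ₁ over cos δ − sin φ₁ sin φ₂.
λ₂ = λ₁ + Δλ = 80.8659°.

latitude -54.9469°, longitude 80.8659°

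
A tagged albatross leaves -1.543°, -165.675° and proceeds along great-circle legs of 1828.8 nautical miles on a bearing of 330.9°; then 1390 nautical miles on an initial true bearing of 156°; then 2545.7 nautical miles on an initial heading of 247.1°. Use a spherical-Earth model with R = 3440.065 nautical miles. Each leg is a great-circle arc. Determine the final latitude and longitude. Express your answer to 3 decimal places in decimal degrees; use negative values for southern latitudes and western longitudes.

latitude -12.579°, longitude 148.258°

Apply the spherical direct solution leg by leg, carrying full precision between legs.
Leg 1: from (-1.543°, -165.675°), δ = 1828.8/3440.065 = 0.531618 rad, θ = 330.9° → φ = 24.807°, λ = 178.566°.
Leg 2: from (24.807°, 178.566°), δ = 1390/3440.065 = 0.404062 rad, θ = 156° → φ = 3.426°, λ = -172.216°.
Leg 3: from (3.426°, -172.216°), δ = 2545.7/3440.065 = 0.740015 rad, θ = 247.1° → φ = -12.579°, λ = 148.258°.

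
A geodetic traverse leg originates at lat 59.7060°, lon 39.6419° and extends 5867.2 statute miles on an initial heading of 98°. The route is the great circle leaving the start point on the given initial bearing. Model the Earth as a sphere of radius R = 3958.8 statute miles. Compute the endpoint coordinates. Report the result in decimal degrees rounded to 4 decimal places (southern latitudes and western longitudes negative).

δ = 5867.2/3958.8 = 1.482065 rad (84.9161°).
With φ₁ = 59.7060° = 1.042066 rad and θ = 98° = 1.710423 rad:
Applying the spherical law of cosines for sides, sin φ₂ = sin φ₁ cos δ + cos φ₁ sin δ cos θ = 0.006586, so φ₂ = 0.3774°.
Δλ = atan2( sin θ sin δ cos φ₁ , cos δ − sin φ₁ sin φ₂ ) = atan2(0.497563, 0.082928) = 1.405646 rad = 80.5376°.
Hence λ₂ = 39.6419° + 80.5376° = 120.1795°.

latitude 0.3774°, longitude 120.1795°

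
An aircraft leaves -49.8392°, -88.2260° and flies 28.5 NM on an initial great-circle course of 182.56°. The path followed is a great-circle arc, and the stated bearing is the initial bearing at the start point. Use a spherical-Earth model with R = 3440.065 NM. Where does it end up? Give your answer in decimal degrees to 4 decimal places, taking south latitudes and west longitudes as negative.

Angular distance δ = d/R = 28.5 / 3440.065 = 0.008285 rad.
With φ₁ = -49.8392° = -0.869858 rad and θ = 182.56° = 3.186273 rad:
sin φ₂ = sin φ₁ cos δ + cos φ₁ sin δ cos θ = (-0.764237)(0.999966) + (0.644935)(0.008285)(-0.999002) = -0.769549
φ₂ = asin(-0.769549) = -0.878135 rad = -50.3134°.
For the longitude increment, Δλ = atan2( sin θ sin δ cos φ₁, cos δ − sin φ₁ sin φ₂ ) = atan2(-0.000239, 0.411848) = -0.0332°.
Hence λ₂ = -88.2260° + -0.0332° = -88.2592°.

latitude -50.3134°, longitude -88.2592°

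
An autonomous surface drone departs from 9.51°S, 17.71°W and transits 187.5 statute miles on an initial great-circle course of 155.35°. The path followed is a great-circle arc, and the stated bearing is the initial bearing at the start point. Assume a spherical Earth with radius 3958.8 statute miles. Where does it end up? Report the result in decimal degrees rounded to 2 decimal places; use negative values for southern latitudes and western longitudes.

Angular distance δ = d/R = 187.5 / 3958.8 = 0.047363 rad.
Converting: φ₁ = -0.165981 rad, θ = 2.711369 rad.
Destination latitude: φ₂ = arcsin( sin φ₁ cos δ + cos φ₁ sin δ cos θ ) = arcsin(-0.207474) = -11.97°.
Δλ = atan2( sin θ sin δ cos φ₁ , cos δ − sin φ₁ sin φ₂ ) = atan2(0.019475, 0.964600) = 0.020187 rad = 1.16°.
λ₂ = λ₁ + Δλ = -16.55°.

latitude -11.97°, longitude -16.55°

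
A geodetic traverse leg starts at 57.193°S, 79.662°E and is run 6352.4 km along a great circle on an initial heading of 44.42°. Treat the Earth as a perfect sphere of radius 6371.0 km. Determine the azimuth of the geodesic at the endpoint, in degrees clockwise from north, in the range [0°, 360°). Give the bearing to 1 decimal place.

Angular distance δ = d/R = 6352.4 / 6371 = 0.997081 rad.
Start latitude φ₁ = -0.998206 rad; initial bearing θ = 0.775275 rad.
sin φ₂ = sin φ₁ cos δ + cos φ₁ sin δ cos θ = (-0.840500)(0.542757) + (0.541811)(0.839890)(0.714228) = -0.131169
φ₂ = asin(-0.131169) = -0.131548 rad = -7.537°.
Then Δλ = atan2(0.318503, 0.432509) = 0.634746 rad, from sin θ sin δ cos φ₁ over cos δ − sin φ₁ sin φ₂.
Hence λ₂ = 79.662° + 36.368° = 116.030°.
The forward bearing on arrival equals the back-azimuth from the destination plus 180°.
Back-azimuth from P₂ (-7.5°, 116.0°) to P₁ (-57.2°, 79.7°), with Δλ' = λ₁ − λ₂ = -36.4°: atan2( sin Δλ' cos φ₁ , cos φ₂ sin φ₁ − sin φ₂ cos φ₁ cos Δλ' ) = 202.5°.
Final bearing = (202.5° + 180°) mod 360° = 22.5°.

final bearing 22.5°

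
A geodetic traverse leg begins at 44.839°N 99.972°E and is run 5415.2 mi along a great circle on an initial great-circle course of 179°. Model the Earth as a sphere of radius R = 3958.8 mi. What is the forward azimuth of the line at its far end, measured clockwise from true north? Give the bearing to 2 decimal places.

Angular distance δ = d/R = 5415.2 / 3958.8 = 1.367889 rad.
Start latitude φ₁ = 0.782588 rad; initial bearing θ = 3.124139 rad.
sin φ₂ = sin φ₁ cos δ + cos φ₁ sin δ cos θ = (0.705117)(0.201518) + (0.709091)(0.979485)(-0.999848) = -0.552345
φ₂ = asin(-0.552345) = -0.585174 rad = -33.528°.
Δλ = atan2( sin θ sin δ cos φ₁ , cos δ − sin φ₁ sin φ₂ ) = atan2(0.012121, 0.590985) = 0.020508 rad = 1.175°.
Hence λ₂ = 99.972° + 1.175° = 101.147°.
The forward bearing on arrival equals the back-azimuth from the destination plus 180°.
Back-azimuth from P₂ (-33.53°, 101.15°) to P₁ (44.84°, 99.97°), with Δλ' = λ₁ − λ₂ = -1.18°: atan2( sin Δλ' cos φ₁ , cos φ₂ sin φ₁ − sin φ₂ cos φ₁ cos Δλ' ) = 359.15°.
Final bearing = (359.15° + 180°) mod 360° = 179.15°.

final bearing 179.15°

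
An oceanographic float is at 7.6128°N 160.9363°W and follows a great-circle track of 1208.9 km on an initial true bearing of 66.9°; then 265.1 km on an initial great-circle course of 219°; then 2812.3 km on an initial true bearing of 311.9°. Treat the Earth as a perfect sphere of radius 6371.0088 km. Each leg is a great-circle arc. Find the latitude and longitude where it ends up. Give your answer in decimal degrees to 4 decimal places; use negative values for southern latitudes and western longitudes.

Apply the spherical direct solution leg by leg, carrying full precision between legs.
Leg 1: from (7.6128°, -160.9363°), δ = 1208.9/6371.0088 = 0.189750 rad, θ = 66.9° → φ = 11.7387°, λ = -150.7298°.
Leg 2: from (11.7387°, -150.7298°), δ = 265.1/6371.0088 = 0.041610 rad, θ = 219° → φ = 9.8820°, λ = -152.2525°.
Leg 3: from (9.8820°, -152.2525°), δ = 2812.3/6371.0088 = 0.441421 rad, θ = 311.9° → φ = 25.8649°, λ = -172.9472°.

latitude 25.8649°, longitude -172.9472°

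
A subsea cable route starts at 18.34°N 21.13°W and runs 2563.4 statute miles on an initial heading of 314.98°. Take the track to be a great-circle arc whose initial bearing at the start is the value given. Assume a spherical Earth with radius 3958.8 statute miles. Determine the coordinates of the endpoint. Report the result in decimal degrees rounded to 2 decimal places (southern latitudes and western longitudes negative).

δ = 2563.4/3958.8 = 0.647519 rad (37.1001°).
With φ₁ = 18.34° = 0.320093 rad and θ = 314.98° = 5.497438 rad:
Destination latitude: φ₂ = arcsin( sin φ₁ cos δ + cos φ₁ sin δ cos θ ) = arcsin(0.655691) = 40.97°.
Δλ = atan2( sin θ sin δ cos φ₁ , cos δ − sin φ₁ sin φ₂ ) = atan2(-0.405010, 0.591266) = -0.600579 rad = -34.41°.
Hence λ₂ = -21.13° + -34.41° = -55.54°.

latitude 40.97°, longitude -55.54°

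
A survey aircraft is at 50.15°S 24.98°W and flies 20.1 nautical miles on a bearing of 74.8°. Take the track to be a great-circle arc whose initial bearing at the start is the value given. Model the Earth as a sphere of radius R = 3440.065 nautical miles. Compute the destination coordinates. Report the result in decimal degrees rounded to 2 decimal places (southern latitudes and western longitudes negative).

Central angle δ = d/R = 0.005843 rad.
Start latitude φ₁ = -0.875283 rad; initial bearing θ = 1.305506 rad.
Destination latitude: φ₂ = arcsin( sin φ₁ cos δ + cos φ₁ sin δ cos θ ) = arcsin(-0.766730) = -50.06°.
For the longitude increment, Δλ = atan2( sin θ sin δ cos φ₁, cos δ − sin φ₁ sin φ₂ ) = atan2(0.003613, 0.411346) = 0.50°.
λ₂ = λ₁ + Δλ = -24.48°.

latitude -50.06°, longitude -24.48°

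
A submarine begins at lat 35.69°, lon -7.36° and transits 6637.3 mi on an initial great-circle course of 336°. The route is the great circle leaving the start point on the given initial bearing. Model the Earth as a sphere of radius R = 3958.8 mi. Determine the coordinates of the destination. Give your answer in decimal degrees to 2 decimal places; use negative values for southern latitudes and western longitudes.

latitude 42.55°, longitude -154.06°

The arc subtends δ = 6637.3/3958.8 = 1.676594 rad at the centre.
Converting: φ₁ = 0.622908 rad, θ = 5.864306 rad.
Destination latitude: φ₂ = arcsin( sin φ₁ cos δ + cos φ₁ sin δ cos θ ) = arcsin(0.676212) = 42.55°.
For the longitude increment, Δλ = atan2( sin θ sin δ cos φ₁, cos δ − sin φ₁ sin φ₂ ) = atan2(-0.328498, -0.500102) = -146.70°.
λ₂ = λ₁ + Δλ = -154.06°.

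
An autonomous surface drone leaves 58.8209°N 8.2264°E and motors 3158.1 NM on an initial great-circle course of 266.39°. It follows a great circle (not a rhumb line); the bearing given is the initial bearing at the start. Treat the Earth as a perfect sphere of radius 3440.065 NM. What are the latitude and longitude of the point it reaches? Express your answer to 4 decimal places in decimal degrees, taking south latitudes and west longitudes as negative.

latitude 29.5875°, longitude -57.5176°

Central angle δ = d/R = 0.918035 rad.
Converting: φ₁ = 1.026618 rad, θ = 4.649383 rad.
Applying the spherical law of cosines for sides, sin φ₂ = sin φ₁ cos δ + cos φ₁ sin δ cos θ = 0.493752, so φ₂ = 29.5875°.
Then Δλ = atan2(-0.410462, 0.184951) = -1.147449 rad, from sin θ sin δ cos φ₁ over cos δ − sin φ₁ sin φ₂.
λ₂ = λ₁ + Δλ = -57.5176°.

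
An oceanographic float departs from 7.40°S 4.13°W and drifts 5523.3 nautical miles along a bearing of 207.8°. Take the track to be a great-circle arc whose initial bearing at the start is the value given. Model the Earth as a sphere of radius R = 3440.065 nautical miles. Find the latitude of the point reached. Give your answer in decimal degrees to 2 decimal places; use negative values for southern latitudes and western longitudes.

latitude -60.72°

Central angle δ = d/R = 1.605580 rad.
Converting: φ₁ = -0.129154 rad, θ = 3.626794 rad.
sin φ₂ = sin φ₁ cos δ + cos φ₁ sin δ cos θ = (-0.128796)(-0.034777) + (0.991671)(0.999395)(-0.884581) = -0.872204
φ₂ = asin(-0.872204) = -1.059690 rad = -60.72°.
Δλ = atan2( sin θ sin δ cos φ₁ , cos δ − sin φ₁ sin φ₂ ) = atan2(-0.462222, -0.147113) = -1.878932 rad = -107.65°.
λ₂ = -4.13° + -107.65° = -111.78°.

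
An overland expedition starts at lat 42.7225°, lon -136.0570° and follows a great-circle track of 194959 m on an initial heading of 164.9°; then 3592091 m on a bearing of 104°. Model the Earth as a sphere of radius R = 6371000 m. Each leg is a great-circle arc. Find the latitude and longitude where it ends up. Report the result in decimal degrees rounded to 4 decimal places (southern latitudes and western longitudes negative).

latitude 27.2127°, longitude -99.7840°

Apply the spherical direct solution leg by leg, carrying full precision between legs.
Leg 1: from (42.7225°, -136.0570°), δ = 194959/6371000 = 0.030601 rad, θ = 164.9° → φ = 41.0281°, λ = -135.4516°.
Leg 2: from (41.0281°, -135.4516°), δ = 3592091/6371000 = 0.563819 rad, θ = 104° → φ = 27.2127°, λ = -99.7840°.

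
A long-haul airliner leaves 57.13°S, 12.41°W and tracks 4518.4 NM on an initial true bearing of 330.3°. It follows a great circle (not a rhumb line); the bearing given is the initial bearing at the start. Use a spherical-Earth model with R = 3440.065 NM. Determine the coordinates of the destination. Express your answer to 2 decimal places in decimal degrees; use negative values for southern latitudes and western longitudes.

Angular distance δ = d/R = 4518.4 / 3440.065 = 1.313464 rad.
With φ₁ = -57.13° = -0.997107 rad and θ = 330.3° = 5.764823 rad:
Applying the spherical law of cosines for sides, sin φ₂ = sin φ₁ cos δ + cos φ₁ sin δ cos θ = 0.242156, so φ₂ = 14.01°.
Then Δλ = atan2(-0.260048, 0.457890) = -0.516503 rad, from sin θ sin δ cos φ₁ over cos δ − sin φ₁ sin φ₂.
Hence λ₂ = -12.41° + -29.59° = -42.00°.

latitude 14.01°, longitude -42.00°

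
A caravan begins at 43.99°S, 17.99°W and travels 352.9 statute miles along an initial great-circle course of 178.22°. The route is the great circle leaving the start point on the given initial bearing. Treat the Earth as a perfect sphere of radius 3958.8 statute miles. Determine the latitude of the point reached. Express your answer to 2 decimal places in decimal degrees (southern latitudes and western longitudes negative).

Angular distance δ = d/R = 352.9 / 3958.8 = 0.089143 rad.
Start latitude φ₁ = -0.767770 rad; initial bearing θ = 3.110526 rad.
Destination latitude: φ₂ = arcsin( sin φ₁ cos δ + cos φ₁ sin δ cos θ ) = arcsin(-0.755794) = -49.09°.
Then Δλ = atan2(0.001990, 0.471105) = 0.004223 rad, from sin θ sin δ cos φ₁ over cos δ − sin φ₁ sin φ₂.
λ₂ = -17.99° + 0.24° = -17.75°.

latitude -49.09°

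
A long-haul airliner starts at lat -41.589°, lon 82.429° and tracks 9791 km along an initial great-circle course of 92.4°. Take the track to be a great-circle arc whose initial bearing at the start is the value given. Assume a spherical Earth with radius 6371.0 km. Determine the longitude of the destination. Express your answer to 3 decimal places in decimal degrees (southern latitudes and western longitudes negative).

longitude 172.565°

δ = 9791/6371 = 1.536807 rad (88.0526°).
Start latitude φ₁ = -0.725865 rad; initial bearing θ = 1.612684 rad.
sin φ₂ = sin φ₁ cos δ + cos φ₁ sin δ cos θ = (-0.663783)(0.033982) + (0.747926)(0.999422)(-0.041876) = -0.053859
φ₂ = asin(-0.053859) = -0.053885 rad = -3.087°.
Then Δλ = atan2(0.746838, -0.001768) = 1.573164 rad, from sin θ sin δ cos φ₁ over cos δ − sin φ₁ sin φ₂.
λ₂ = λ₁ + Δλ = 172.565°.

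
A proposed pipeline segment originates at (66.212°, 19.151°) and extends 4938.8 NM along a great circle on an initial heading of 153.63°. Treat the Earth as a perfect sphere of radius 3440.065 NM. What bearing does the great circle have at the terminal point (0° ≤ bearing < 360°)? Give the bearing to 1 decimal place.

Central angle δ = d/R = 1.435671 rad.
With φ₁ = 66.212° = 1.155617 rad and θ = 153.63° = 2.681349 rad:
Destination latitude: φ₂ = arcsin( sin φ₁ cos δ + cos φ₁ sin δ cos θ ) = arcsin(-0.234818) = -13.581°.
Δλ = atan2( sin θ sin δ cos φ₁ , cos δ − sin φ₁ sin φ₂ ) = atan2(0.177523, 0.349584) = 0.469878 rad = 26.922°.
Hence λ₂ = 19.151° + 26.922° = 46.073°.
The forward bearing on arrival equals the back-azimuth from the destination plus 180°.
Back-azimuth from P₂ (-13.6°, 46.1°) to P₁ (66.2°, 19.2°), with Δλ' = λ₁ − λ₂ = -26.9°: atan2( sin Δλ' cos φ₁ , cos φ₂ sin φ₁ − sin φ₂ cos φ₁ cos Δλ' ) = 349.4°.
Final bearing = (349.4° + 180°) mod 360° = 169.4°.

final bearing 169.4°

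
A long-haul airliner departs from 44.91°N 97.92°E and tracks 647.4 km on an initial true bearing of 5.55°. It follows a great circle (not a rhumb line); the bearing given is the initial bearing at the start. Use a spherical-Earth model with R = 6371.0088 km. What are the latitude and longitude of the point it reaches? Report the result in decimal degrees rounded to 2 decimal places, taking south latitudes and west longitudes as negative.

Central angle δ = d/R = 0.101617 rad.
With φ₁ = 44.91° = 0.783827 rad and θ = 5.55° = 0.096866 rad:
Destination latitude: φ₂ = arcsin( sin φ₁ cos δ + cos φ₁ sin δ cos θ ) = arcsin(0.773859) = 50.70°.
Δλ = atan2( sin θ sin δ cos φ₁ , cos δ − sin φ₁ sin φ₂ ) = atan2(0.006948, 0.448501) = 0.015491 rad = 0.89°.
Hence λ₂ = 97.92° + 0.89° = 98.81°.

latitude 50.70°, longitude 98.81°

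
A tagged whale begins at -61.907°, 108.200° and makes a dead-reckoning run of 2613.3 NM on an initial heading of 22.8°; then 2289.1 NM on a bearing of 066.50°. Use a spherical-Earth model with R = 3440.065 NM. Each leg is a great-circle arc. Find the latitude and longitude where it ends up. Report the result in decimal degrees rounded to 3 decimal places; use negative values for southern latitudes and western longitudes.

Apply the spherical direct solution leg by leg, carrying full precision between legs.
Leg 1: from (-61.907°, 108.200°), δ = 2613.3/3440.065 = 0.759666 rad, θ = 22.8° → φ = -19.918°, λ = 124.690°.
Leg 2: from (-19.918°, 124.690°), δ = 2289.1/3440.065 = 0.665423 rad, θ = 66.5° → φ = -2.094°, λ = 159.201°.

latitude -2.094°, longitude 159.201°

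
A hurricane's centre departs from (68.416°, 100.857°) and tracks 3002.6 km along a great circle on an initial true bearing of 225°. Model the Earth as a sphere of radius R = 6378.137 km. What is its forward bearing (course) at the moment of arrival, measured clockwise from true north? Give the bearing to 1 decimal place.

δ = 3002.6/6378.137 = 0.470764 rad (26.9728°).
Converting: φ₁ = 1.194084 rad, θ = 3.926991 rad.
Destination latitude: φ₂ = arcsin( sin φ₁ cos δ + cos φ₁ sin δ cos θ ) = arcsin(0.710747) = 45.296°.
For the longitude increment, Δλ = atan2( sin θ sin δ cos φ₁, cos δ − sin φ₁ sin φ₂ ) = atan2(-0.117982, 0.230313) = -27.125°.
λ₂ = λ₁ + Δλ = 73.732°.
The forward bearing on arrival equals the back-azimuth from the destination plus 180°.
Back-azimuth from P₂ (45.3°, 73.7°) to P₁ (68.4°, 100.9°), with Δλ' = λ₁ − λ₂ = 27.1°: atan2( sin Δλ' cos φ₁ , cos φ₂ sin φ₁ − sin φ₂ cos φ₁ cos Δλ' ) = 21.7°.
Final bearing = (21.7° + 180°) mod 360° = 201.7°.

final bearing 201.7°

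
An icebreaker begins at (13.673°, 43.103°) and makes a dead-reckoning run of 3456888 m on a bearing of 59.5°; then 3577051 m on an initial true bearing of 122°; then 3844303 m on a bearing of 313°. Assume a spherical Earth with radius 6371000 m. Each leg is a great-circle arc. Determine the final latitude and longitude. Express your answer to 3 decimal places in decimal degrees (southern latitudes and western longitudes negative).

Apply the spherical direct solution leg by leg, carrying full precision between legs.
Leg 1: from (13.673°, 43.103°), δ = 3456888/6371000 = 0.542597 rad, θ = 59.5° → φ = 27.199°, λ = 73.118°.
Leg 2: from (27.199°, 73.118°), δ = 3577051/6371000 = 0.561458 rad, θ = 122° → φ = 7.814°, λ = 100.231°.
Leg 3: from (7.814°, 100.231°), δ = 3844303/6371000 = 0.603407 rad, θ = 313° → φ = 29.693°, λ = 71.693°.

latitude 29.693°, longitude 71.693°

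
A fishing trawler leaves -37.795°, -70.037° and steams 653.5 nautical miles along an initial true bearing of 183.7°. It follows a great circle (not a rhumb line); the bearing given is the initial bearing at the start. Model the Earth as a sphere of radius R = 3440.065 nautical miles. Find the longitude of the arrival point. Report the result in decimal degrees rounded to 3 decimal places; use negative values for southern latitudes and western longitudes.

Central angle δ = d/R = 0.189967 rad.
Start latitude φ₁ = -0.659647 rad; initial bearing θ = 3.206170 rad.
Destination latitude: φ₂ = arcsin( sin φ₁ cos δ + cos φ₁ sin δ cos θ ) = arcsin(-0.750715) = -48.652°.
For the longitude increment, Δλ = atan2( sin θ sin δ cos φ₁, cos δ − sin φ₁ sin φ₂ ) = atan2(-0.009629, 0.521944) = -1.057°.
Hence λ₂ = -70.037° + -1.057° = -71.094°.

longitude -71.094°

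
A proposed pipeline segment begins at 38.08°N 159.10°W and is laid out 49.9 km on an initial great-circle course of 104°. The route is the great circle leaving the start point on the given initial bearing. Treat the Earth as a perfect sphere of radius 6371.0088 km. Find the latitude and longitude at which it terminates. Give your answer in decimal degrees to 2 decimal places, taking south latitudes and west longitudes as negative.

The arc subtends δ = 49.9/6371.0088 = 0.007832 rad at the centre.
Start latitude φ₁ = 0.664621 rad; initial bearing θ = 1.815142 rad.
Destination latitude: φ₂ = arcsin( sin φ₁ cos δ + cos φ₁ sin δ cos θ ) = arcsin(0.615251) = 37.97°.
Δλ = atan2( sin θ sin δ cos φ₁ , cos δ − sin φ₁ sin φ₂ ) = atan2(0.005982, 0.620507) = 0.009640 rad = 0.55°.
Hence λ₂ = -159.10° + 0.55° = -158.55°.

latitude 37.97°, longitude -158.55°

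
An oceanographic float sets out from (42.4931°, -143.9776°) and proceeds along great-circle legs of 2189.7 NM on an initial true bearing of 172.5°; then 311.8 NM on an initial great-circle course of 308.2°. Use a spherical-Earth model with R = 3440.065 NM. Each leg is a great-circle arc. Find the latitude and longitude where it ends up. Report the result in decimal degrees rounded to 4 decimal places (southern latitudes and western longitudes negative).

latitude 9.4315°, longitude -143.6362°

Apply the spherical direct solution leg by leg, carrying full precision between legs.
Leg 1: from (42.4931°, -143.9776°), δ = 2189.7/3440.065 = 0.636529 rad, θ = 172.5° → φ = 6.2388°, λ = -139.5012°.
Leg 2: from (6.2388°, -139.5012°), δ = 311.8/3440.065 = 0.090638 rad, θ = 308.2° → φ = 9.4315°, λ = -143.6362°.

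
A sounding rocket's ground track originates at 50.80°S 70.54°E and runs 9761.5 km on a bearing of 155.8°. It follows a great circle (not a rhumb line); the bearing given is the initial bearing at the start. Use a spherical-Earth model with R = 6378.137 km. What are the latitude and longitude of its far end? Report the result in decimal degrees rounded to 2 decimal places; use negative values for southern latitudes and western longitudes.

latitude -37.39°, longitude -140.49°

Central angle δ = d/R = 1.530463 rad.
Converting: φ₁ = -0.886627 rad, θ = 2.719223 rad.
Applying the spherical law of cosines for sides, sin φ₂ = sin φ₁ cos δ + cos φ₁ sin δ cos θ = -0.607266, so φ₂ = -37.39°.
Then Δλ = atan2(0.258873, -0.430274) = 2.599964 rad, from sin θ sin δ cos φ₁ over cos δ − sin φ₁ sin φ₂.
λ₂ = 70.54° + 148.97° = 219.51°, normalized to (−180°, 180°] → -140.49°.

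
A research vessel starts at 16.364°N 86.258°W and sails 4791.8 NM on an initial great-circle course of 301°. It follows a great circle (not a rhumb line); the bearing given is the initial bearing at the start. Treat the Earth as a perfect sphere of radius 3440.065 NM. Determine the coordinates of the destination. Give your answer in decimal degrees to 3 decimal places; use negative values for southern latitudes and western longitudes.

Central angle δ = d/R = 1.392939 rad.
Converting: φ₁ = 0.285606 rad, θ = 5.253441 rad.
Destination latitude: φ₂ = arcsin( sin φ₁ cos δ + cos φ₁ sin δ cos θ ) = arcsin(0.536224) = 32.427°.
Then Δλ = atan2(-0.809470, 0.025846) = -1.538877 rad, from sin θ sin δ cos φ₁ over cos δ − sin φ₁ sin φ₂.
λ₂ = -86.258° + -88.171° = -174.429°.

latitude 32.427°, longitude -174.429°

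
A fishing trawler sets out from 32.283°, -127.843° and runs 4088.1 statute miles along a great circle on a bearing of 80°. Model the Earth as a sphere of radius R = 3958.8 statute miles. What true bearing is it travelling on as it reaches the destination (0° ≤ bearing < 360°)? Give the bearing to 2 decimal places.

δ = 4088.1/3958.8 = 1.032661 rad (59.1671°).
With φ₁ = 32.283° = 0.563445 rad and θ = 80° = 1.396263 rad:
sin φ₂ = sin φ₁ cos δ + cos φ₁ sin δ cos θ = (0.534102)(0.512535) + (0.845420)(0.858666)(0.173648) = 0.399803
φ₂ = asin(0.399803) = 0.411302 rad = 23.566°.
Δλ = atan2( sin θ sin δ cos φ₁ , cos δ − sin φ₁ sin φ₂ ) = atan2(0.714905, 0.299000) = 1.174668 rad = 67.304°.
Hence λ₂ = -127.843° + 67.304° = -60.539°.
The forward bearing on arrival equals the back-azimuth from the destination plus 180°.
Back-azimuth from P₂ (23.57°, -60.54°) to P₁ (32.28°, -127.84°), with Δλ' = λ₁ − λ₂ = -67.30°: atan2( sin Δλ' cos φ₁ , cos φ₂ sin φ₁ − sin φ₂ cos φ₁ cos Δλ' ) = 294.72°.
Final bearing = (294.72° + 180°) mod 360° = 114.72°.

final bearing 114.72°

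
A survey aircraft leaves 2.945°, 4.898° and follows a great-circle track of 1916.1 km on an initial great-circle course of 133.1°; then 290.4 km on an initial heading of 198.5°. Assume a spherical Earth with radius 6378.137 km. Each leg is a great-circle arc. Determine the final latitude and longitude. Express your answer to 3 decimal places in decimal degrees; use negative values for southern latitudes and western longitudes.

latitude -11.265°, longitude 16.683°

Apply the spherical direct solution leg by leg, carrying full precision between legs.
Leg 1: from (2.945°, 4.898°), δ = 1916.1/6378.137 = 0.300417 rad, θ = 133.1° → φ = -8.792°, λ = 17.527°.
Leg 2: from (-8.792°, 17.527°), δ = 290.4/6378.137 = 0.045531 rad, θ = 198.5° → φ = -11.265°, λ = 16.683°.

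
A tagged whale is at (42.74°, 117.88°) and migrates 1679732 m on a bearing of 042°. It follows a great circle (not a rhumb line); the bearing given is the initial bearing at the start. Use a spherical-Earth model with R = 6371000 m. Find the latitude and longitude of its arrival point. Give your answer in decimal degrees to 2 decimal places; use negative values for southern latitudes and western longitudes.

The arc subtends δ = 1679732/6371000 = 0.263653 rad at the centre.
With φ₁ = 42.74° = 0.745954 rad and θ = 42° = 0.733038 rad:
sin φ₂ = sin φ₁ cos δ + cos φ₁ sin δ cos θ = (0.678673)(0.965444) + (0.734441)(0.260609)(0.743145) = 0.797460
φ₂ = asin(0.797460) = 0.923074 rad = 52.89°.
For the longitude increment, Δλ = atan2( sin θ sin δ cos φ₁, cos δ − sin φ₁ sin φ₂ ) = atan2(0.128073, 0.424230) = 16.80°.
λ₂ = 117.88° + 16.80° = 134.68°.

latitude 52.89°, longitude 134.68°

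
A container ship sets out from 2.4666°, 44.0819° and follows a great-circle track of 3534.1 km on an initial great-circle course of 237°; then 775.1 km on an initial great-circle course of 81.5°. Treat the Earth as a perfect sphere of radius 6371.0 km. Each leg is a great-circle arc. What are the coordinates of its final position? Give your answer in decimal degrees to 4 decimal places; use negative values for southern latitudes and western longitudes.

latitude -13.3440°, longitude 24.0245°

Apply the spherical direct solution leg by leg, carrying full precision between legs.
Leg 1: from (2.4666°, 44.0819°), δ = 3534.1/6371 = 0.554717 rad, θ = 237° → φ = -14.4783°, λ = 16.9386°.
Leg 2: from (-14.4783°, 16.9386°), δ = 775.1/6371 = 0.121661 rad, θ = 81.5° → φ = -13.3440°, λ = 24.0245°.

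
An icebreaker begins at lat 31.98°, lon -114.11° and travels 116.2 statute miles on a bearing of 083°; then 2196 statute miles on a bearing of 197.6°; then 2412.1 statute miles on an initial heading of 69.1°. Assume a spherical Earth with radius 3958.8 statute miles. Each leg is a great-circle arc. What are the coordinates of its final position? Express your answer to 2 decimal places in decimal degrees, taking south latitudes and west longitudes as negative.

Apply the spherical direct solution leg by leg, carrying full precision between legs.
Leg 1: from (31.98°, -114.11°), δ = 116.2/3958.8 = 0.029352 rad, θ = 83° → φ = 32.17°, λ = -112.14°.
Leg 2: from (32.17°, -112.14°), δ = 2196/3958.8 = 0.554714 rad, θ = 197.6° → φ = 1.58°, λ = -121.31°.
Leg 3: from (1.58°, -121.31°), δ = 2412.1/3958.8 = 0.609301 rad, θ = 69.1° → φ = 13.10°, λ = -88.01°.

latitude 13.10°, longitude -88.01°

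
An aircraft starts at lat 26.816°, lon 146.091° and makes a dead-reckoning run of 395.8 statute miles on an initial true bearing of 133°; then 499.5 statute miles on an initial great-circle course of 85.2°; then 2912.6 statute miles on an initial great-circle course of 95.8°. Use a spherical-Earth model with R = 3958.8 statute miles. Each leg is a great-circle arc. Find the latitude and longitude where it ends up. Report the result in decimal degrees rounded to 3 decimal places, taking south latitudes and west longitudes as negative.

latitude 13.316°, longitude -158.196°

Apply the spherical direct solution leg by leg, carrying full precision between legs.
Leg 1: from (26.816°, 146.091°), δ = 395.8/3958.8 = 0.099980 rad, θ = 133° → φ = 22.838°, λ = 150.634°.
Leg 2: from (22.838°, 150.634°), δ = 499.5/3958.8 = 0.126175 rad, θ = 85.2° → φ = 23.250°, λ = 158.478°.
Leg 3: from (23.250°, 158.478°), δ = 2912.6/3958.8 = 0.735728 rad, θ = 95.8° → φ = 13.316°, λ = -158.196°.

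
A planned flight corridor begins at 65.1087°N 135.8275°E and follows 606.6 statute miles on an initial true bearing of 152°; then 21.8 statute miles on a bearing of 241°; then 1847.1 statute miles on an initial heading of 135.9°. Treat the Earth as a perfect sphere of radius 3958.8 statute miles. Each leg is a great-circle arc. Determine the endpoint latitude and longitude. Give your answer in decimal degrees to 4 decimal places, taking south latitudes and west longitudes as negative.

latitude 34.9294°, longitude 165.3519°

Apply the spherical direct solution leg by leg, carrying full precision between legs.
Leg 1: from (65.1087°, 135.8275°), δ = 606.6/3958.8 = 0.153228 rad, θ = 152° → φ = 57.1146°, λ = 143.4110°.
Leg 2: from (57.1146°, 143.4110°), δ = 21.8/3958.8 = 0.005507 rad, θ = 241° → φ = 56.9606°, λ = 142.9049°.
Leg 3: from (56.9606°, 142.9049°), δ = 1847.1/3958.8 = 0.466581 rad, θ = 135.9° → φ = 34.9294°, λ = 165.3519°.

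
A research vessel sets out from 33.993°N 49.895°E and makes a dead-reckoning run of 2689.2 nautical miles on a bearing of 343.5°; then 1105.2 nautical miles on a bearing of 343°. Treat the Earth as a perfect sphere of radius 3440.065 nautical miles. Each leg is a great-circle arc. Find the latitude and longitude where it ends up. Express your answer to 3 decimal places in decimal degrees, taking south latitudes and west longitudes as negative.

Apply the spherical direct solution leg by leg, carrying full precision between legs.
Leg 1: from (33.993°, 49.895°), δ = 2689.2/3440.065 = 0.781729 rad, θ = 343.5° → φ = 73.106°, λ = 6.381°.
Leg 2: from (73.106°, 6.381°), δ = 1105.2/3440.065 = 0.321273 rad, θ = 343° → φ = 84.649°, λ = -91.760°.

latitude 84.649°, longitude -91.760°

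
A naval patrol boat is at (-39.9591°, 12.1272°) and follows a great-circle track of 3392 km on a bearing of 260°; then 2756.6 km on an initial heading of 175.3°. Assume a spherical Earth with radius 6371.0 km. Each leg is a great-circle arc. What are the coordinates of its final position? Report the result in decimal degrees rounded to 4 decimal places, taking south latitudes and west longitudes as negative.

Apply the spherical direct solution leg by leg, carrying full precision between legs.
Leg 1: from (-39.9591°, 12.1272°), δ = 3392/6371 = 0.532412 rad, θ = 260° → φ = -38.3826°, λ = -27.4952°.
Leg 2: from (-38.3826°, -27.4952°), δ = 2756.6/6371 = 0.432679 rad, θ = 175.3° → φ = -63.0333°, λ = -23.1500°.

latitude -63.0333°, longitude -23.1500°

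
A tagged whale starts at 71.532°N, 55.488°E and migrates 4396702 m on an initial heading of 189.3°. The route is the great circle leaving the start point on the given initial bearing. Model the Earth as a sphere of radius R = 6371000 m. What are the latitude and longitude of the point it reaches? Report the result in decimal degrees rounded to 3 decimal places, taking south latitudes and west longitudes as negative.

latitude 32.171°, longitude 48.507°

Central angle δ = d/R = 0.690112 rad.
Converting: φ₁ = 1.248469 rad, θ = 3.303908 rad.
Destination latitude: φ₂ = arcsin( sin φ₁ cos δ + cos φ₁ sin δ cos θ ) = arcsin(0.532444) = 32.171°.
Δλ = atan2( sin θ sin δ cos φ₁ , cos δ − sin φ₁ sin φ₂ ) = atan2(-0.032590, 0.266151) = -0.121843 rad = -6.981°.
λ₂ = λ₁ + Δλ = 48.507°.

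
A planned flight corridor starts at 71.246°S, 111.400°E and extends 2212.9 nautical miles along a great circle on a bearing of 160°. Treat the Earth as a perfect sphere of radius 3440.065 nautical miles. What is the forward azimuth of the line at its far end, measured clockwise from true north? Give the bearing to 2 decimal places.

final bearing 18.63°

Central angle δ = d/R = 0.643273 rad.
With φ₁ = -71.246° = -1.243477 rad and θ = 160° = 2.792527 rad:
sin φ₂ = sin φ₁ cos δ + cos φ₁ sin δ cos θ = (-0.946908)(0.800137) + (0.321506)(0.599817)(-0.939693) = -0.938871
φ₂ = asin(-0.938871) = -1.219335 rad = -69.863°.
Then Δλ = atan2(0.065957, -0.088887) = 2.503211 rad, from sin θ sin δ cos φ₁ over cos δ − sin φ₁ sin φ₂.
λ₂ = 111.400° + 143.423° = 254.823°, normalized to (−180°, 180°] → -105.177°.
The forward bearing on arrival equals the back-azimuth from the destination plus 180°.
Back-azimuth from P₂ (-69.86°, -105.18°) to P₁ (-71.25°, 111.40°), with Δλ' = λ₁ − λ₂ = 216.58°: atan2( sin Δλ' cos φ₁ , cos φ₂ sin φ₁ − sin φ₂ cos φ₁ cos Δλ' ) = 198.63°.
Final bearing = (198.63° + 180°) mod 360° = 18.63°.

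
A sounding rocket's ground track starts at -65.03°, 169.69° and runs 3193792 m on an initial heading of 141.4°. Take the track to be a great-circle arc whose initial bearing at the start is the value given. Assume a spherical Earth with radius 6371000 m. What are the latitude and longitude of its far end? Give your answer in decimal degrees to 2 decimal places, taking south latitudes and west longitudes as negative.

latitude -72.47°, longitude -105.97°

The arc subtends δ = 3193792/6371000 = 0.501302 rad at the centre.
Converting: φ₁ = -1.134988 rad, θ = 2.467896 rad.
Applying the spherical law of cosines for sides, sin φ₂ = sin φ₁ cos δ + cos φ₁ sin δ cos θ = -0.953534, so φ₂ = -72.47°.
Then Δλ = atan2(0.126565, 0.012552) = 1.471945 rad, from sin θ sin δ cos φ₁ over cos δ − sin φ₁ sin φ₂.
λ₂ = 169.69° + 84.34° = 254.03°, normalized to (−180°, 180°] → -105.97°.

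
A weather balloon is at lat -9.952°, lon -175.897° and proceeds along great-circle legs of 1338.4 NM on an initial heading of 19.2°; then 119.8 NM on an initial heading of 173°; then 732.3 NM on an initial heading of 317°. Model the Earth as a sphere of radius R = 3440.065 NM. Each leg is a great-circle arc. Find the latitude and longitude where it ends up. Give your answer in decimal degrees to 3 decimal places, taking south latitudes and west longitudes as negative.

latitude 17.930°, longitude -177.057°

Apply the spherical direct solution leg by leg, carrying full precision between legs.
Leg 1: from (-9.952°, -175.897°), δ = 1338.4/3440.065 = 0.389062 rad, θ = 19.2° → φ = 11.124°, λ = -168.593°.
Leg 2: from (11.124°, -168.593°), δ = 119.8/3440.065 = 0.034825 rad, θ = 173° → φ = 9.143°, λ = -168.347°.
Leg 3: from (9.143°, -168.347°), δ = 732.3/3440.065 = 0.212874 rad, θ = 317° → φ = 17.930°, λ = -177.057°.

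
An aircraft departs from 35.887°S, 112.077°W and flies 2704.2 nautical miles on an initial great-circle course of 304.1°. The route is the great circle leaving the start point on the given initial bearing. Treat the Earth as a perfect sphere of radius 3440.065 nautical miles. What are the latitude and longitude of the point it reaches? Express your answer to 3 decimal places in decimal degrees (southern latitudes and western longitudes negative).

δ = 2704.2/3440.065 = 0.786090 rad (45.0396°).
Start latitude φ₁ = -0.626346 rad; initial bearing θ = 5.307546 rad.
Applying the spherical law of cosines for sides, sin φ₂ = sin φ₁ cos δ + cos φ₁ sin δ cos θ = -0.092810, so φ₂ = -5.325°.
For the longitude increment, Δλ = atan2( sin θ sin δ cos φ₁, cos δ − sin φ₁ sin φ₂ ) = atan2(-0.474707, 0.652213) = -36.049°.
λ₂ = λ₁ + Δλ = -148.126°.

latitude -5.325°, longitude -148.126°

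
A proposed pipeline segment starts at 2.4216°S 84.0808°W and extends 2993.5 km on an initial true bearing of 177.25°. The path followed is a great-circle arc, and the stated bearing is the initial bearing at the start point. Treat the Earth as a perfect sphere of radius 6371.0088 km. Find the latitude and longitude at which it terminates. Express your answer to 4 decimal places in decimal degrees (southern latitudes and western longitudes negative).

Central angle δ = d/R = 0.469863 rad.
Start latitude φ₁ = -0.042265 rad; initial bearing θ = 3.093596 rad.
Destination latitude: φ₂ = arcsin( sin φ₁ cos δ + cos φ₁ sin δ cos θ ) = arcsin(-0.489512) = -29.3085°.
Then Δλ = atan2(0.021703, 0.870947) = 0.024914 rad, from sin θ sin δ cos φ₁ over cos δ − sin φ₁ sin φ₂.
Hence λ₂ = -84.0808° + 1.4275° = -82.6533°.

latitude -29.3085°, longitude -82.6533°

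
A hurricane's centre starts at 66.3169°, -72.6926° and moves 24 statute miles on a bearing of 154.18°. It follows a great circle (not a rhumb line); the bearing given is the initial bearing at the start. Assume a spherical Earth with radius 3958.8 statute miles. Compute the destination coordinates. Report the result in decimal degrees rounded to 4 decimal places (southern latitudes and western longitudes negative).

The arc subtends δ = 24/3958.8 = 0.006062 rad at the centre.
With φ₁ = 66.3169° = 1.157448 rad and θ = 154.18° = 2.690949 rad:
sin φ₂ = sin φ₁ cos δ + cos φ₁ sin δ cos θ = (0.915781)(0.999982) + (0.401678)(0.006062)(-0.900167) = 0.913572
φ₂ = asin(0.913572) = 1.151983 rad = 66.0038°.
Then Δλ = atan2(0.001061, 0.163349) = 0.006493 rad, from sin θ sin δ cos φ₁ over cos δ − sin φ₁ sin φ₂.
λ₂ = -72.6926° + 0.3720° = -72.3206°.

latitude 66.0038°, longitude -72.3206°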